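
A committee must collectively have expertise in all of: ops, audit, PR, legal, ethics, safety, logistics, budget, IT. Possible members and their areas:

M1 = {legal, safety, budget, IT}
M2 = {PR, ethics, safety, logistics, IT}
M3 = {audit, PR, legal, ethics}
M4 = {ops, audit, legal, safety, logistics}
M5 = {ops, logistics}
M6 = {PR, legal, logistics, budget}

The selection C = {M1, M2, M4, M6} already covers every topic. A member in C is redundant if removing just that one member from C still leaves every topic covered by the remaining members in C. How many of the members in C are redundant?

2

Drop M1: the rest still cover every topic — redundant.
Drop M2: ethics uncovered — not redundant.
Drop M4: ops, audit uncovered — not redundant.
Drop M6: the rest still cover every topic — redundant.
2 redundant: M1, M6.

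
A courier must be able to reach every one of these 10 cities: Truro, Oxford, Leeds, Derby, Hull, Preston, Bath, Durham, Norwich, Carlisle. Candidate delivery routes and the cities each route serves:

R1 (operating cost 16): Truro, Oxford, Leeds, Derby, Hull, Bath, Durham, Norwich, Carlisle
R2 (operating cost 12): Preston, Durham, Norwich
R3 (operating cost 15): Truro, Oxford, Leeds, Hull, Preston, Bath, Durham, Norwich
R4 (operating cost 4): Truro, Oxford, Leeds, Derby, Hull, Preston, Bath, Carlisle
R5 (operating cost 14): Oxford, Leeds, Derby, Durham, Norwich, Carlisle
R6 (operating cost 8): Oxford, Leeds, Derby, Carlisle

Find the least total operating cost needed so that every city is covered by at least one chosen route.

R2, R4 cover every city at operating cost 12 + 4 = 16.
Any cover uses at least 2 routes; among all covering selections none totals below 16.

16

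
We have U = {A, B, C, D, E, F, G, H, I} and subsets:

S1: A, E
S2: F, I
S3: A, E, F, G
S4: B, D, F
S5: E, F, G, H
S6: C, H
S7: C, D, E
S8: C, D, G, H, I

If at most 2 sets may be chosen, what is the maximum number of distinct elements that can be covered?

Choosing S3, S8 covers {A, C, D, E, F, G, H, I} — 8 elements.
No choice of 2 sets does better; here B is left uncovered.

8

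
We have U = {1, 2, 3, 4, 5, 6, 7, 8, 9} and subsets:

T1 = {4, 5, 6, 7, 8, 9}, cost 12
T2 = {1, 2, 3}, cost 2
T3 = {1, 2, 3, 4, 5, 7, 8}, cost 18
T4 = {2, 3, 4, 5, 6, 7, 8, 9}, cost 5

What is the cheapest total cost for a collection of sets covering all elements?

T2, T4 cover every element at cost 2 + 5 = 7.
Any cover uses at least 2 sets; among all covering selections none totals below 7.

7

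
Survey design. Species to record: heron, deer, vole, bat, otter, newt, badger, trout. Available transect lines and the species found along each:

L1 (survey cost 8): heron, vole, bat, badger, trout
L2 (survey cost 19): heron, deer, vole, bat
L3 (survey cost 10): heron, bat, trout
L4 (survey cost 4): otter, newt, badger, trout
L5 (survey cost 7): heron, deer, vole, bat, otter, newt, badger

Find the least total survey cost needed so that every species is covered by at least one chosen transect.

11

L4, L5 cover every species at survey cost 4 + 7 = 11.
Any cover uses at least 2 transects; among all covering selections none totals below 11.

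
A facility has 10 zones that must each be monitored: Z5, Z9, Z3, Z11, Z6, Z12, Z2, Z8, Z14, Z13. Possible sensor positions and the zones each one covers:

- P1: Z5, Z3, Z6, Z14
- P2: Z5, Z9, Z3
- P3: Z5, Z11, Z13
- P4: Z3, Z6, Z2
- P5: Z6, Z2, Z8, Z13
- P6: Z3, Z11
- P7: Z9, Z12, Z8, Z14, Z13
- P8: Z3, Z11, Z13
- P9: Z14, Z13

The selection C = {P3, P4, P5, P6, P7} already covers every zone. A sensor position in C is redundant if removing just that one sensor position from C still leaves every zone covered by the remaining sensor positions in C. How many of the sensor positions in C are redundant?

3

Drop P3: Z5 uncovered — not redundant.
Drop P4: the rest still cover every zone — redundant.
Drop P5: the rest still cover every zone — redundant.
Drop P6: the rest still cover every zone — redundant.
Drop P7: Z9, Z12, Z14 uncovered — not redundant.
3 redundant: P4, P5, P6.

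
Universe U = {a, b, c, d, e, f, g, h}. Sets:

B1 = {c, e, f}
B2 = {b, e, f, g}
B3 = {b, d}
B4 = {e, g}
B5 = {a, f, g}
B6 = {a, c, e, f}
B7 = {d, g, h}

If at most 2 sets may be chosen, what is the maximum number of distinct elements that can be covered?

Choosing B6, B7 covers {a, c, d, e, f, g, h} — 7 elements.
No choice of 2 sets does better; here b is left uncovered.

7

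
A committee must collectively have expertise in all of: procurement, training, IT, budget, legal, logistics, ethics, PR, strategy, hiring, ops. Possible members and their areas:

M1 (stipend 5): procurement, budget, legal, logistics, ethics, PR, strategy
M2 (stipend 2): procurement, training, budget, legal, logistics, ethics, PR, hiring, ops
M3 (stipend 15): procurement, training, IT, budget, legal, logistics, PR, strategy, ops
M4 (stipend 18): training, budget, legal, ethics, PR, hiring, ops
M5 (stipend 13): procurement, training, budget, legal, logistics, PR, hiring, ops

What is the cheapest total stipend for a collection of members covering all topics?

M2, M3 cover every topic at stipend 2 + 15 = 17.
Any cover uses at least 2 members; among all covering selections none totals below 17.
Greedy by coverage-per-stipend would pick M2, M1, M3 for 22 — worse than the optimum 17.

17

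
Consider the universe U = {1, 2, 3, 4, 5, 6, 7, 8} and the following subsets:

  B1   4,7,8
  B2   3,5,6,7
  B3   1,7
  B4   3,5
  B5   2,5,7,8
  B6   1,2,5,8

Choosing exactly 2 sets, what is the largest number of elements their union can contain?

Choosing B2, B6 covers {1, 2, 3, 5, 6, 7, 8} — 7 elements.
No choice of 2 sets does better; here 4 is left uncovered.

7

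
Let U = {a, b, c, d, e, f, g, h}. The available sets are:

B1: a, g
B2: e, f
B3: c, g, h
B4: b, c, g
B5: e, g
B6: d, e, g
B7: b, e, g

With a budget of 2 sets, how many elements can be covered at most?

5

Choosing B2, B3 covers {c, e, f, g, h} — 5 elements.
No choice of 2 sets does better; here a, b, d are left uncovered.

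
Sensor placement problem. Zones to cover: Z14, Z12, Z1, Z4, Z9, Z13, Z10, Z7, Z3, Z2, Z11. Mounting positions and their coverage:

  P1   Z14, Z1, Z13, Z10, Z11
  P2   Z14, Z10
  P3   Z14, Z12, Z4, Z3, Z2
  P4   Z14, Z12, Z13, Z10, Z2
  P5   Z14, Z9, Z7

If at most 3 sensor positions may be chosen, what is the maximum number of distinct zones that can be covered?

Choosing P1, P3, P5 covers {Z14, Z12, Z1, Z4, Z9, Z13, Z10, Z7, Z3, Z2, Z11} — 11 zones.
That is all 11 zones.

11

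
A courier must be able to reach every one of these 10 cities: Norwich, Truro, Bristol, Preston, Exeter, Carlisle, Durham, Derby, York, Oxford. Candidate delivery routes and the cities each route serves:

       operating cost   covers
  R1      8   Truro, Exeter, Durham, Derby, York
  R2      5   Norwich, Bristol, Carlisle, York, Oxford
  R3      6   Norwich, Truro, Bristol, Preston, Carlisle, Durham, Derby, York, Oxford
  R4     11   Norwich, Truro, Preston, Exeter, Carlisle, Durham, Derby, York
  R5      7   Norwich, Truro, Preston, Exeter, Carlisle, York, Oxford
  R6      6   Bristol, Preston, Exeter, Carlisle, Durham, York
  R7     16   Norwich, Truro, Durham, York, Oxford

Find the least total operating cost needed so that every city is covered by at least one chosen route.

R3, R6 cover every city at operating cost 6 + 6 = 12.
Any cover uses at least 2 routes; among all covering selections none totals below 12.

12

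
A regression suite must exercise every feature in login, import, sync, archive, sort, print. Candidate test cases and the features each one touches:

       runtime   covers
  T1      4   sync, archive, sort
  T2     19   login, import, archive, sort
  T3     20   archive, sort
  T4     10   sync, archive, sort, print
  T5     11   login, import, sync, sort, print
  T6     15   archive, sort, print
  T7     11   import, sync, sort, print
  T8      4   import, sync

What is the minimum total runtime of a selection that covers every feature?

T1, T5 cover every feature at runtime 4 + 11 = 15.
Any cover uses at least 2 test cases; among all covering selections none totals below 15.

15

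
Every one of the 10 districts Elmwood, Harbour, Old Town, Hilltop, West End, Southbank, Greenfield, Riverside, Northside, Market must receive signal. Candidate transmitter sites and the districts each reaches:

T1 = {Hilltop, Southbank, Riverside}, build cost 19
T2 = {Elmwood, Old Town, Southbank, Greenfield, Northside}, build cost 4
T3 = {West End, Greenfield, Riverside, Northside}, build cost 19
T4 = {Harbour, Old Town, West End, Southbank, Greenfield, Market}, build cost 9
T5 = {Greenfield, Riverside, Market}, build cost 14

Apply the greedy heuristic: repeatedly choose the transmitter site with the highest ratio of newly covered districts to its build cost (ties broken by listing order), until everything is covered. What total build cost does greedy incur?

Pick 1: T2 adds 5 new (Elmwood, Old Town, Southbank, Greenfield, Northside) at build cost 4 (ratio 5/4).
Pick 2: T4 adds 3 new (Harbour, West End, Market) at build cost 9 (ratio 3/9).
Pick 3: T1 adds 2 new (Hilltop, Riverside) at build cost 19 (ratio 2/19).
Greedy total build cost: 4 + 9 + 19 = 32.

32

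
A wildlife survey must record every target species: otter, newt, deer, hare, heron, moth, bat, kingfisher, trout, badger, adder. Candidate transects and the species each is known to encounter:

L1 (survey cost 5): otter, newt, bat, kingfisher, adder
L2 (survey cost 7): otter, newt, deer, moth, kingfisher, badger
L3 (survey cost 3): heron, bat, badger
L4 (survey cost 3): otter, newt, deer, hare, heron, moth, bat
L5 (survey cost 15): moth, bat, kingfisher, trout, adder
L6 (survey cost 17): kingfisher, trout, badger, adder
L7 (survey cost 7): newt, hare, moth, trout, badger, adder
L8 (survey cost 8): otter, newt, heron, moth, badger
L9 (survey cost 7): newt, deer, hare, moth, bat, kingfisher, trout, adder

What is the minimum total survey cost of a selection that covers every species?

L3, L4, L9 cover every species at survey cost 3 + 3 + 7 = 13.
Any cover uses at least 2 transects; among all covering selections none totals below 13.

13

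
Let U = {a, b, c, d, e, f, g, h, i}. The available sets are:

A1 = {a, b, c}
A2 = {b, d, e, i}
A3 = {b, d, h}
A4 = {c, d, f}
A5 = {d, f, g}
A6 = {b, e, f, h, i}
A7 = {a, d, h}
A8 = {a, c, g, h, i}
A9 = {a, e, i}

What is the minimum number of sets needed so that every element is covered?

3

A1, A5, A6 together cover {a, b, c, d, e, f, g, h, i} — every element.
No 2 of the 9 sets cover everything (all 36 pairs fall short), so 3 is minimum.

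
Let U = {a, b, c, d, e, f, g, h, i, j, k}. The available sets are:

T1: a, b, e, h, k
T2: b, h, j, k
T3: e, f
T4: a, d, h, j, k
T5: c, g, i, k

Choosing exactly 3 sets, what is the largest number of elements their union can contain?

Choosing T1, T4, T5 covers {a, b, c, d, e, g, h, i, j, k} — 10 elements.
No choice of 3 sets does better; here f is left uncovered.

10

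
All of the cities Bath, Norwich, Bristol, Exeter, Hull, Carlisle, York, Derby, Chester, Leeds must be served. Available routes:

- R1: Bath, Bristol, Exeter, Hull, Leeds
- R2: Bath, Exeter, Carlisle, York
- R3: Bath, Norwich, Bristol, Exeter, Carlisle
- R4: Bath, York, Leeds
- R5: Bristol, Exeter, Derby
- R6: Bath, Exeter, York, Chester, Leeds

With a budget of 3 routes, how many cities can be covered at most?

Choosing R1, R3, R6 covers {Bath, Norwich, Bristol, Exeter, Hull, Carlisle, York, Chester, Leeds} — 9 cities.
No choice of 3 routes does better; here Derby is left uncovered.

9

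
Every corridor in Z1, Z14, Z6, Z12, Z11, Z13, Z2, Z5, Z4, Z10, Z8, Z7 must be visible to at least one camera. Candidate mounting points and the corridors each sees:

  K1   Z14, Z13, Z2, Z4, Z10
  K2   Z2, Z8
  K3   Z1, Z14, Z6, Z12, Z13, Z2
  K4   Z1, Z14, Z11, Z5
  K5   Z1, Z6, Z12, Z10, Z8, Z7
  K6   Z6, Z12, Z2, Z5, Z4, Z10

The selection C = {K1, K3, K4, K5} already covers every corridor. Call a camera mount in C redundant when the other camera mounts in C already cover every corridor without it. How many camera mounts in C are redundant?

1

Drop K1: Z4 uncovered — not redundant.
Drop K3: the rest still cover every corridor — redundant.
Drop K4: Z11, Z5 uncovered — not redundant.
Drop K5: Z8, Z7 uncovered — not redundant.
1 redundant: K3.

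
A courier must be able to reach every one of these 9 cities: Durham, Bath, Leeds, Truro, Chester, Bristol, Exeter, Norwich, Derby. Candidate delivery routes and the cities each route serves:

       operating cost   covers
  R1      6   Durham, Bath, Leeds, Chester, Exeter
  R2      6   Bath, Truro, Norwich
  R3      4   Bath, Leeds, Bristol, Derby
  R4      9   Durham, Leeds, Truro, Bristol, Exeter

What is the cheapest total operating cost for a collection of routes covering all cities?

R1, R2, R3 cover every city at operating cost 6 + 6 + 4 = 16.
Any cover uses at least 3 routes; among all covering selections none totals below 16.

16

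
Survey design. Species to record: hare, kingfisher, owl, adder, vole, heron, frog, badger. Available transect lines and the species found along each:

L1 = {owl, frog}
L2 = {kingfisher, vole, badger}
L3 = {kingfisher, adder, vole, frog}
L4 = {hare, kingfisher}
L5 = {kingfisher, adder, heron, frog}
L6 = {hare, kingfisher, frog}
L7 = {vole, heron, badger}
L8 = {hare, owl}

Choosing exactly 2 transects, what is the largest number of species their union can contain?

6

Choosing L2, L5 covers {kingfisher, adder, vole, heron, frog, badger} — 6 species.
No choice of 2 transects does better; here hare, owl are left uncovered.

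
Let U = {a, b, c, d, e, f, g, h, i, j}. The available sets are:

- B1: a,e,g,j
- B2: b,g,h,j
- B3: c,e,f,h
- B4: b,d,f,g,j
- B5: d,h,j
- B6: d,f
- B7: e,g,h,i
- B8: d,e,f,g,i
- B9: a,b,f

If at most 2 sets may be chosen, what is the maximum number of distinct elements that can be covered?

Choosing B2, B8 covers {b, d, e, f, g, h, i, j} — 8 elements.
No choice of 2 sets does better; here a, c are left uncovered.

8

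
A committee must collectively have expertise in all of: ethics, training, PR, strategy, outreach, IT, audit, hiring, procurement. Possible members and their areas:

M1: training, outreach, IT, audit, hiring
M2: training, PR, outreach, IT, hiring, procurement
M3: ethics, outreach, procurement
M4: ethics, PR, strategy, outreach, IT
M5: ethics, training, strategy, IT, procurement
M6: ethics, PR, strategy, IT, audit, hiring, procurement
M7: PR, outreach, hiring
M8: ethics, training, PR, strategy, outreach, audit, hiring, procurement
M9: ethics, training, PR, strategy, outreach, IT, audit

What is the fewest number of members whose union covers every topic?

M1, M6 together cover {ethics, training, PR, strategy, outreach, IT, audit, hiring, procurement} — every topic.
No single member contains all 9 topics, so 2 is optimal.

2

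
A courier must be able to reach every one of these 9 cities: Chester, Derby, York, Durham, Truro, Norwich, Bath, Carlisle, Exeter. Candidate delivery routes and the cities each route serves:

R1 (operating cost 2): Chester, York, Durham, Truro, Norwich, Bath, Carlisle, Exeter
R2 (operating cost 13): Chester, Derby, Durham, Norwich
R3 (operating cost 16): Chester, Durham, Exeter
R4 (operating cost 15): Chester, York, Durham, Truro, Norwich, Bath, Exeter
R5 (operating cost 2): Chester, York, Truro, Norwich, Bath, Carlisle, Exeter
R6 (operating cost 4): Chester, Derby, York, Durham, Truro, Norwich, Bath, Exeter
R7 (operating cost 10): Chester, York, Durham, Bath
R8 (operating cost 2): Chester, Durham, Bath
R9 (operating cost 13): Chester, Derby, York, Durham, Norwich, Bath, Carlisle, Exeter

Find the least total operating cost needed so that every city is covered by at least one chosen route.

6

R1, R6 cover every city at operating cost 2 + 4 = 6.
Any cover uses at least 2 routes; among all covering selections none totals below 6.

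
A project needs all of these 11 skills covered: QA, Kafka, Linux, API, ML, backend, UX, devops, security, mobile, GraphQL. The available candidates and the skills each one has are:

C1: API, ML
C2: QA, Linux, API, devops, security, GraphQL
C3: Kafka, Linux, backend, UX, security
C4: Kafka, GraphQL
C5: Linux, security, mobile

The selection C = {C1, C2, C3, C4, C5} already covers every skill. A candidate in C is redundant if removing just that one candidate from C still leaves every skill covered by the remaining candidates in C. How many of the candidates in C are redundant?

1

Drop C1: ML uncovered — not redundant.
Drop C2: QA, devops uncovered — not redundant.
Drop C3: backend, UX uncovered — not redundant.
Drop C4: the rest still cover every skill — redundant.
Drop C5: mobile uncovered — not redundant.
1 redundant: C4.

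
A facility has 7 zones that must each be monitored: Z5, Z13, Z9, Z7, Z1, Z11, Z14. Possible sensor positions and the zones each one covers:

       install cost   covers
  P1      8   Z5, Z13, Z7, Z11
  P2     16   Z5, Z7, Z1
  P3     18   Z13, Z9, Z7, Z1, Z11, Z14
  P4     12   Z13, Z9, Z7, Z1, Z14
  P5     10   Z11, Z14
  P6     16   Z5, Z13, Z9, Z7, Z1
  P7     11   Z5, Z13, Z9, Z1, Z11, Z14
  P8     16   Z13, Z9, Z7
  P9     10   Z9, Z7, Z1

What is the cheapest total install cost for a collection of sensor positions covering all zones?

P1, P7 cover every zone at install cost 8 + 11 = 19.
Any cover uses at least 2 sensor positions; among all covering selections none totals below 19.

19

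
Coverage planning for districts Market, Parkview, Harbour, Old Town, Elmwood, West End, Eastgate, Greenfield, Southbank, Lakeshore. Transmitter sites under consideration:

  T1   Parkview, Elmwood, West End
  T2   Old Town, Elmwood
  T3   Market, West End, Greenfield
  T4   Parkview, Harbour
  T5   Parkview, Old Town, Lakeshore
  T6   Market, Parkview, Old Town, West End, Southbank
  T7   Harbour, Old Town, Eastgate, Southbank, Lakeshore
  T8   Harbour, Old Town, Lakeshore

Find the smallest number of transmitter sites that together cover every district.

T1, T3, T7 together cover {Market, Parkview, Harbour, Old Town, Elmwood, West End, Eastgate, Greenfield, Southbank, Lakeshore} — every district.
No 2 of the 8 transmitter sites cover everything (all 28 pairs fall short), so 3 is minimum.
Greedy (largest uncovered first) would take T6, T7, T1, T3 — 4 transmitter sites — but 3 suffice.

3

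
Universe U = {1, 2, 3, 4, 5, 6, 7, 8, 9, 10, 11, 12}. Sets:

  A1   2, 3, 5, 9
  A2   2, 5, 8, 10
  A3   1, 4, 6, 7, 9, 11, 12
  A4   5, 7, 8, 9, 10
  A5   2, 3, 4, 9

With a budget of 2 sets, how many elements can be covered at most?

Choosing A2, A3 covers {1, 2, 4, 5, 6, 7, 8, 9, 10, 11, 12} — 11 elements.
No choice of 2 sets does better; here 3 is left uncovered.

11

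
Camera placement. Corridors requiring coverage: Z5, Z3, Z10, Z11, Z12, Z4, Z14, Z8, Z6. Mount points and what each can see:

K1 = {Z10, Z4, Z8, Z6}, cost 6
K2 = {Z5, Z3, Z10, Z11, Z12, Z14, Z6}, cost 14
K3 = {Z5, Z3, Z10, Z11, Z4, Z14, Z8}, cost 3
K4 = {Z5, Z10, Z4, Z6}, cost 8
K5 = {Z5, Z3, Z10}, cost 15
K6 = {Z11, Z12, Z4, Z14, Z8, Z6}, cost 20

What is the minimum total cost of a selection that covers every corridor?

17

K2, K3 cover every corridor at cost 14 + 3 = 17.
Any cover uses at least 2 camera mounts; among all covering selections none totals below 17.
Greedy by coverage-per-cost would pick K3, K1, K2 for 23 — worse than the optimum 17.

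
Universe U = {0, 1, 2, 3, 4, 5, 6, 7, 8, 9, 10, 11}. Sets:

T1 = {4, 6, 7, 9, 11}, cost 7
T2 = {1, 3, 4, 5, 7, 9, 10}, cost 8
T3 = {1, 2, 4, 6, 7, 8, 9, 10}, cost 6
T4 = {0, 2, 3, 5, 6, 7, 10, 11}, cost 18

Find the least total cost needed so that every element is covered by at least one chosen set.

24

T3, T4 cover every element at cost 6 + 18 = 24.
Any cover uses at least 2 sets; among all covering selections none totals below 24.
Greedy by coverage-per-cost would pick T3, T2, T1, T4 for 39 — worse than the optimum 24.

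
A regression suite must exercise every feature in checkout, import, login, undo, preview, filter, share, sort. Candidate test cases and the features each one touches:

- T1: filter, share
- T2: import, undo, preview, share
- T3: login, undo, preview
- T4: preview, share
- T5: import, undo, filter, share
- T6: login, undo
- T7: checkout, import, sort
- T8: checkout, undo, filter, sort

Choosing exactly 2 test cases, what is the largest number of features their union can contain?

7

Choosing T2, T8 covers {checkout, import, undo, preview, filter, share, sort} — 7 features.
No choice of 2 test cases does better; here login is left uncovered.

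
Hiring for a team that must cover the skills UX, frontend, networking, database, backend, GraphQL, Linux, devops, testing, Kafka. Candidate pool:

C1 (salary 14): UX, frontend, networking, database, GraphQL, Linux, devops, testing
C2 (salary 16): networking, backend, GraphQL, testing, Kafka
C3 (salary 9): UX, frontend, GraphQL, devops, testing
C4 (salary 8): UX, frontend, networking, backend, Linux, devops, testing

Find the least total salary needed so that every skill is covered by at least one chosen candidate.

C1, C2 cover every skill at salary 14 + 16 = 30.
Any cover uses at least 2 candidates; among all covering selections none totals below 30.
Greedy by coverage-per-salary would pick C4, C1, C2 for 38 — worse than the optimum 30.

30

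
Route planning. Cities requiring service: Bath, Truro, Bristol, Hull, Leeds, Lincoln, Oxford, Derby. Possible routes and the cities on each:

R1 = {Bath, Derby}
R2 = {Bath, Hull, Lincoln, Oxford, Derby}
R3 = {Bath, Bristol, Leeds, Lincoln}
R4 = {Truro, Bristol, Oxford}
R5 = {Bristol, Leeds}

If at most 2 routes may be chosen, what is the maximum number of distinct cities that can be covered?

Choosing R2, R3 covers {Bath, Bristol, Hull, Leeds, Lincoln, Oxford, Derby} — 7 cities.
No choice of 2 routes does better; here Truro is left uncovered.

7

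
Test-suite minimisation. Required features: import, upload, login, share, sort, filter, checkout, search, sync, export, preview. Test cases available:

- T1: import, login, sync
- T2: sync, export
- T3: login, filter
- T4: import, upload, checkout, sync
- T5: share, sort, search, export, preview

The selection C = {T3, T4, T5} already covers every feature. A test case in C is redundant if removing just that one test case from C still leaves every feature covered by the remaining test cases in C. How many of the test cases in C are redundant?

0

Drop T3: login, filter uncovered — not redundant.
Drop T4: import, upload, checkout, sync uncovered — not redundant.
Drop T5: share, sort, search, export, … uncovered — not redundant.
None of the test cases in C is redundant.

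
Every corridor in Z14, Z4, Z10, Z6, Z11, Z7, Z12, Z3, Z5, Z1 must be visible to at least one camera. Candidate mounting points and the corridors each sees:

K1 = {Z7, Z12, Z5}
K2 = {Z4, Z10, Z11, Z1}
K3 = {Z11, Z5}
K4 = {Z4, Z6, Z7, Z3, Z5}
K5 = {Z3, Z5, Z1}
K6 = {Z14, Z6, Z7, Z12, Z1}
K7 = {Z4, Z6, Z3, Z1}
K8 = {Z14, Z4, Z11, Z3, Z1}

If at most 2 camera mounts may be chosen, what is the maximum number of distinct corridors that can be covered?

Choosing K1, K8 covers {Z14, Z4, Z11, Z7, Z12, Z3, Z5, Z1} — 8 corridors.
No choice of 2 camera mounts does better; here Z10, Z6 are left uncovered.

8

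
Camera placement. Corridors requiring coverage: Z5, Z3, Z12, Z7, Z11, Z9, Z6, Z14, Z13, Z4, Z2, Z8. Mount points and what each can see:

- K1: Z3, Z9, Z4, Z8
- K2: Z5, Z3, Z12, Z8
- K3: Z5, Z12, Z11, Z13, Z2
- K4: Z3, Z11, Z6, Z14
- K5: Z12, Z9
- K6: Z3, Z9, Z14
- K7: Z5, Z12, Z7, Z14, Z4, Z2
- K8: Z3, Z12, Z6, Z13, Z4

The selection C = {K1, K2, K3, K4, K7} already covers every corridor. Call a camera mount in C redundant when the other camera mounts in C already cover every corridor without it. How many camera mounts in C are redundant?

1

Drop K1: Z9 uncovered — not redundant.
Drop K2: the rest still cover every corridor — redundant.
Drop K3: Z13 uncovered — not redundant.
Drop K4: Z6 uncovered — not redundant.
Drop K7: Z7 uncovered — not redundant.
1 redundant: K2.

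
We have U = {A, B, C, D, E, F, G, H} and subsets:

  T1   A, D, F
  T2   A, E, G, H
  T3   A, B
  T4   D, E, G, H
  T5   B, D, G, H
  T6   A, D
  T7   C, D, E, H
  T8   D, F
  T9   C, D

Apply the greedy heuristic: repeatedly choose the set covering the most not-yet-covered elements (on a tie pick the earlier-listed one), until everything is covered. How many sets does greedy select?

4

Pick 1: T2 covers 4 new elements (A, E, G, H).
Pick 2: T1 covers 2 new elements (D, F).
Pick 3: T3 covers 1 new elements (B).
Pick 4: T7 covers 1 new elements (C).
Greedy uses 4 sets. (The true minimum is 3.)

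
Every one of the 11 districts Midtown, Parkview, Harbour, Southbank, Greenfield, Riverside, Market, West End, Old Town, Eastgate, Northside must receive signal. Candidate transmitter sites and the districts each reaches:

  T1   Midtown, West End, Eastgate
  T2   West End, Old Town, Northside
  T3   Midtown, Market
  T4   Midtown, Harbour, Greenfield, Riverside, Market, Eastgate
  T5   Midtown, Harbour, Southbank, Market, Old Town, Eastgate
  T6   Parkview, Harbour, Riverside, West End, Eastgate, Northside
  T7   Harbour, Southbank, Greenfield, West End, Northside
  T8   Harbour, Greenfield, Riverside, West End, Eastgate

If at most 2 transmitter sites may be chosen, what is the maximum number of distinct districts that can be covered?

Choosing T5, T6 covers {Midtown, Parkview, Harbour, Southbank, Riverside, Market, West End, Old Town, Eastgate, Northside} — 10 districts.
No choice of 2 transmitter sites does better; here Greenfield is left uncovered.

10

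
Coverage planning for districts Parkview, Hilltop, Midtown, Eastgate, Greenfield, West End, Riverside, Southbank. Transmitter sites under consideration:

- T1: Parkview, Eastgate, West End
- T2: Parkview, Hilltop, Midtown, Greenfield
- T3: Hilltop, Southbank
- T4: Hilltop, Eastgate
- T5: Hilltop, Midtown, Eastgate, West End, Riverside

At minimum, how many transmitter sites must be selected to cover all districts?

T2, T3, T5 together cover {Parkview, Hilltop, Midtown, Eastgate, Greenfield, West End, Riverside, Southbank} — every district.
No 2 of the 5 transmitter sites cover everything (all 10 pairs fall short), so 3 is minimum.

3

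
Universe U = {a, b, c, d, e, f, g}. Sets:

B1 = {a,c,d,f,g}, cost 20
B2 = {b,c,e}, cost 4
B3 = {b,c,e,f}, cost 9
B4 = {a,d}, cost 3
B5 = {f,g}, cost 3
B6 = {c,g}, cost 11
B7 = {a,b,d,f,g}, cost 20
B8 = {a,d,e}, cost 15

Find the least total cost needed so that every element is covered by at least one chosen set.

B2, B4, B5 cover every element at cost 4 + 3 + 3 = 10.
Any cover uses at least 2 sets; among all covering selections none totals below 10.

10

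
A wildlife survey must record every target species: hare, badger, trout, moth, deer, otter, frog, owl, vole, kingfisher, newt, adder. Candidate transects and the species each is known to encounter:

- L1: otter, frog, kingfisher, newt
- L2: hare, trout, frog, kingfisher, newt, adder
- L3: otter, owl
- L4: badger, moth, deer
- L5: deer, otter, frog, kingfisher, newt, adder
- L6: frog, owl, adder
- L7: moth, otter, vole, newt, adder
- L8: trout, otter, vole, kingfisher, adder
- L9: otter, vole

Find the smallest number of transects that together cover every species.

L2, L3, L4, L7 together cover {hare, badger, trout, moth, deer, otter, frog, owl, vole, kingfisher, newt, adder} — every species.
No 3 of the 9 transects cover everything (all 84 triples fall short), so 4 is minimum.

4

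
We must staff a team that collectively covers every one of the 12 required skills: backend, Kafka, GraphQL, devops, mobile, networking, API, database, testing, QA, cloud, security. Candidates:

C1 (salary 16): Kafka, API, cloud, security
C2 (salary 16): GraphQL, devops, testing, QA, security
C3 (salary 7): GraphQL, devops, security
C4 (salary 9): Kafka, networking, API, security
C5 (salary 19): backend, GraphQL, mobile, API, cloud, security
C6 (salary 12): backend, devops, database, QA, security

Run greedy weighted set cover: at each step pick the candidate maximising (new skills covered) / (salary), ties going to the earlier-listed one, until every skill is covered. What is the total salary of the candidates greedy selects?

56

Pick 1: C4 adds 4 new (Kafka, networking, API, security) at salary 9 (ratio 4/9).
Pick 2: C6 adds 4 new (backend, devops, database, QA) at salary 12 (ratio 4/12).
Pick 3: C5 adds 3 new (GraphQL, mobile, cloud) at salary 19 (ratio 3/19).
Pick 4: C2 adds 1 new (testing) at salary 16 (ratio 1/16).
Greedy total salary: 9 + 12 + 19 + 16 = 56.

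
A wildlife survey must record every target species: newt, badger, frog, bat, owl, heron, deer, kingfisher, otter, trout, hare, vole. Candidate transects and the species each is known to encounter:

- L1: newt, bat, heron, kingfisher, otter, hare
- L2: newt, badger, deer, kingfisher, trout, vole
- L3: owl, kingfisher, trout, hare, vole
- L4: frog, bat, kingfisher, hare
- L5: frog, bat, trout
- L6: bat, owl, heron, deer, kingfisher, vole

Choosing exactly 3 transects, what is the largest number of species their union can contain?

Choosing L1, L2, L3 covers {newt, badger, bat, owl, heron, deer, kingfisher, otter, trout, hare, vole} — 11 species.
No choice of 3 transects does better; here frog is left uncovered.

11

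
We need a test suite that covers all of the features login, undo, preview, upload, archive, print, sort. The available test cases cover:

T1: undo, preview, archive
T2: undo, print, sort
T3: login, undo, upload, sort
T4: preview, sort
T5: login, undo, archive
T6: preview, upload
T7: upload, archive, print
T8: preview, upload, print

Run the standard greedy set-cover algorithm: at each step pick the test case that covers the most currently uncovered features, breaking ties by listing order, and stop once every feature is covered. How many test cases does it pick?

3

Pick 1: T3 covers 4 new features (login, undo, upload, sort).
Pick 2: T1 covers 2 new features (preview, archive).
Pick 3: T2 covers 1 new features (print).
Greedy uses 3 test cases.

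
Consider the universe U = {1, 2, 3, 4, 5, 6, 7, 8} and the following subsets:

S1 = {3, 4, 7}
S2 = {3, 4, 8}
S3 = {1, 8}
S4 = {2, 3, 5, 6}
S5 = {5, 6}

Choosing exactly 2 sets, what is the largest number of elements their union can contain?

Choosing S1, S4 covers {2, 3, 4, 5, 6, 7} — 6 elements.
No choice of 2 sets does better; here 1, 8 are left uncovered.

6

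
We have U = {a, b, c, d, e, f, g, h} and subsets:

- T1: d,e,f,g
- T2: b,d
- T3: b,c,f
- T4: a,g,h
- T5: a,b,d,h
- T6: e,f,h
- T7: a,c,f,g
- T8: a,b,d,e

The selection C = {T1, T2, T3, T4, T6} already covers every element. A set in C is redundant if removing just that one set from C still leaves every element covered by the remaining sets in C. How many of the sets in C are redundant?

3

Drop T1: the rest still cover every element — redundant.
Drop T2: the rest still cover every element — redundant.
Drop T3: c uncovered — not redundant.
Drop T4: a uncovered — not redundant.
Drop T6: the rest still cover every element — redundant.
3 redundant: T1, T2, T6.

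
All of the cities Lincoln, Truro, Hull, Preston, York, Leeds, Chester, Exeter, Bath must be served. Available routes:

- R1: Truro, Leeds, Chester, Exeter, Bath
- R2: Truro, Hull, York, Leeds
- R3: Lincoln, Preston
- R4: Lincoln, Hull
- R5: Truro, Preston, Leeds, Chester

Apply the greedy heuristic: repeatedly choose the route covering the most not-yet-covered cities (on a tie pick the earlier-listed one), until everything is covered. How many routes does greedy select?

Pick 1: R1 covers 5 new cities (Truro, Leeds, Chester, Exeter, Bath).
Pick 2: R2 covers 2 new cities (Hull, York).
Pick 3: R3 covers 2 new cities (Lincoln, Preston).
Greedy uses 3 routes.

3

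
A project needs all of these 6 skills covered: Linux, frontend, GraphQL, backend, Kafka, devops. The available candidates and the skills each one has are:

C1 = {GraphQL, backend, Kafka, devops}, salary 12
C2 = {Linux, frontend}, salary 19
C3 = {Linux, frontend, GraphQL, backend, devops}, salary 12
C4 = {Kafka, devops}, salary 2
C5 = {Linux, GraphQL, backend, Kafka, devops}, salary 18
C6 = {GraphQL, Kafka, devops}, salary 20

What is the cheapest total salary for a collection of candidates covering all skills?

C3, C4 cover every skill at salary 12 + 2 = 14.
Any cover uses at least 2 candidates; among all covering selections none totals below 14.

14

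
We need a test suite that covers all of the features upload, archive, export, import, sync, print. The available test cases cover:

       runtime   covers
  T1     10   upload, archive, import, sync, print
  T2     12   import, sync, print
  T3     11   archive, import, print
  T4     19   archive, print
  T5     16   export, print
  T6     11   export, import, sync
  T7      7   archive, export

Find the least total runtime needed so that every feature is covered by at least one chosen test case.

17

T1, T7 cover every feature at runtime 10 + 7 = 17.
Any cover uses at least 2 test cases; among all covering selections none totals below 17.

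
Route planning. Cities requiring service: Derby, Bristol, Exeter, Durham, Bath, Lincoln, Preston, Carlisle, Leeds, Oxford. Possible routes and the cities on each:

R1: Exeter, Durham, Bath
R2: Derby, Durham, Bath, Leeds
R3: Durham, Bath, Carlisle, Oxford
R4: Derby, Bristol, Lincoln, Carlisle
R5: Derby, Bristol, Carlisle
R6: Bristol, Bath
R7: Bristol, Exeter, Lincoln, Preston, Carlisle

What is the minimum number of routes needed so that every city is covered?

3

R2, R3, R7 together cover {Derby, Bristol, Exeter, Durham, Bath, Lincoln, Preston, Carlisle, Leeds, Oxford} — every city.
No 2 of the 7 routes cover everything (all 21 pairs fall short), so 3 is minimum.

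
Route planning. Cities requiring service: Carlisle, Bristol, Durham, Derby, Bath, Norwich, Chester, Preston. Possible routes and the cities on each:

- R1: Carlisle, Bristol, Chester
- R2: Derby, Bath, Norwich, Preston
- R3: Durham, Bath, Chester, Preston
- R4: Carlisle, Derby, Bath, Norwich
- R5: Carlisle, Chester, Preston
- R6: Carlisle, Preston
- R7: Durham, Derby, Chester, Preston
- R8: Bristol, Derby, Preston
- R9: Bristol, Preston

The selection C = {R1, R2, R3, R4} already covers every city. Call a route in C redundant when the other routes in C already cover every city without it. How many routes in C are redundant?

2

Drop R1: Bristol uncovered — not redundant.
Drop R2: the rest still cover every city — redundant.
Drop R3: Durham uncovered — not redundant.
Drop R4: the rest still cover every city — redundant.
2 redundant: R2, R4.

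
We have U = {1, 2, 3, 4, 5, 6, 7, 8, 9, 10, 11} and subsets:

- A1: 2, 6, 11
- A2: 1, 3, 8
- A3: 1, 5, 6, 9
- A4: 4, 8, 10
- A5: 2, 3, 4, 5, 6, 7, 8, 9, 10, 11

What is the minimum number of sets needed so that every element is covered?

2

A2, A5 together cover {1, 2, 3, 4, 5, 6, 7, 8, 9, 10, 11} — every element.
No single set contains all 11 elements, so 2 is optimal.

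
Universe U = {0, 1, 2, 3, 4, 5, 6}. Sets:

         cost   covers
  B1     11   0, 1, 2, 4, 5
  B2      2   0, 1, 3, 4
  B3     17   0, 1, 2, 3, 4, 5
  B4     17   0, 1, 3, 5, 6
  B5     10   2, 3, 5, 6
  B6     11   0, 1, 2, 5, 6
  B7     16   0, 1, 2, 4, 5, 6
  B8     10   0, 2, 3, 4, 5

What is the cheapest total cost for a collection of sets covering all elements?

B2, B5 cover every element at cost 2 + 10 = 12.
Any cover uses at least 2 sets; among all covering selections none totals below 12.

12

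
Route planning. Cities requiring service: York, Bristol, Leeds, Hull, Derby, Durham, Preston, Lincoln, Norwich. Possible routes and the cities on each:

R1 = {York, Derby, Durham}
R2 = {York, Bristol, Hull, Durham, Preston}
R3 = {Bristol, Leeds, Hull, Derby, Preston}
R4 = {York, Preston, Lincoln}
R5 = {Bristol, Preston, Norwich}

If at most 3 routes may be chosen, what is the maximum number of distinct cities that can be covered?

8

Choosing R1, R3, R4 covers {York, Bristol, Leeds, Hull, Derby, Durham, Preston, Lincoln} — 8 cities.
No choice of 3 routes does better; here Norwich is left uncovered.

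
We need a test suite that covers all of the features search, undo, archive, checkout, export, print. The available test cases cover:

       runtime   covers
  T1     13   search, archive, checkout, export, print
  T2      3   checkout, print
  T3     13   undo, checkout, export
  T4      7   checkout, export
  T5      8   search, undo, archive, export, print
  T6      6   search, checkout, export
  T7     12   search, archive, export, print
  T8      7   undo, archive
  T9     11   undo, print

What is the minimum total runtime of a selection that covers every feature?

T2, T5 cover every feature at runtime 3 + 8 = 11.
Any cover uses at least 2 test cases; among all covering selections none totals below 11.

11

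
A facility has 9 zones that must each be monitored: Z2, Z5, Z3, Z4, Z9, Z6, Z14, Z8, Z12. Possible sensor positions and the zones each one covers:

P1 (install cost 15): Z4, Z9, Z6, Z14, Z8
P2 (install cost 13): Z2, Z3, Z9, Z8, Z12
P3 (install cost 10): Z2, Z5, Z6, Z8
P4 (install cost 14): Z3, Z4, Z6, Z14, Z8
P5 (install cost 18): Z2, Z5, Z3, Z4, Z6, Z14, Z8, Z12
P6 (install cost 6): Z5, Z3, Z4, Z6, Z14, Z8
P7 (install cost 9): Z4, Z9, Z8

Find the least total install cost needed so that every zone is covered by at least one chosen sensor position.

19

P2, P6 cover every zone at install cost 13 + 6 = 19.
Any cover uses at least 2 sensor positions; among all covering selections none totals below 19.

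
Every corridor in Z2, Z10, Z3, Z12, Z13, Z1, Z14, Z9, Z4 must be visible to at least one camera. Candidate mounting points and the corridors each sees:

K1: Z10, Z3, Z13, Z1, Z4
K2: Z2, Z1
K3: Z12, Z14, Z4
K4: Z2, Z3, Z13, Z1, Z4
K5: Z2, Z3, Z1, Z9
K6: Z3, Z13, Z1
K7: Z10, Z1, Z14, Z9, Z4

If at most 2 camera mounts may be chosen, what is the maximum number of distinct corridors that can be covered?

8

Choosing K4, K7 covers {Z2, Z10, Z3, Z13, Z1, Z14, Z9, Z4} — 8 corridors.
No choice of 2 camera mounts does better; here Z12 is left uncovered.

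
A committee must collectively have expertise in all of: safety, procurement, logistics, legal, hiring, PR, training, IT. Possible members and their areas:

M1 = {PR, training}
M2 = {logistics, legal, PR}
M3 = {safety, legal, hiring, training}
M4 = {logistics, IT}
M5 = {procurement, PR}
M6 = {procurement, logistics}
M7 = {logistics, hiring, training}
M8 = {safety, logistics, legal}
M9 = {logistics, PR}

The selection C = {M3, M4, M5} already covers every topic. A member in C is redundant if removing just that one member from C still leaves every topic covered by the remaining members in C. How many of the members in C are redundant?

0

Drop M3: safety, legal, hiring, training uncovered — not redundant.
Drop M4: logistics, IT uncovered — not redundant.
Drop M5: procurement, PR uncovered — not redundant.
None of the members in C is redundant.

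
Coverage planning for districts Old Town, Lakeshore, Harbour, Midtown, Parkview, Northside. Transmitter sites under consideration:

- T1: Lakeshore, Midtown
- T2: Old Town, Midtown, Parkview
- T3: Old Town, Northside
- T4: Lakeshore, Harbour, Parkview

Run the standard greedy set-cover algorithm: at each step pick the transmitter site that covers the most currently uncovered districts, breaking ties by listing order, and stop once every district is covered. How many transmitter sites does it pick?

Pick 1: T2 covers 3 new districts (Old Town, Midtown, Parkview).
Pick 2: T4 covers 2 new districts (Lakeshore, Harbour).
Pick 3: T3 covers 1 new districts (Northside).
Greedy uses 3 transmitter sites.

3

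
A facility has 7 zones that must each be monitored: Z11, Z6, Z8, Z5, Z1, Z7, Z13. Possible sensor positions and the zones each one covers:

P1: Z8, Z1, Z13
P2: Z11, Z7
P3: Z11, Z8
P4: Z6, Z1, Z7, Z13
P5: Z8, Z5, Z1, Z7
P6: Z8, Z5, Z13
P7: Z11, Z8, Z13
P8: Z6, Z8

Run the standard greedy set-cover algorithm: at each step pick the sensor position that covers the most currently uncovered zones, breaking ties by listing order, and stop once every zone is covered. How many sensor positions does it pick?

Pick 1: P4 covers 4 new zones (Z6, Z1, Z7, Z13).
Pick 2: P3 covers 2 new zones (Z11, Z8).
Pick 3: P5 covers 1 new zones (Z5).
Greedy uses 3 sensor positions.

3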